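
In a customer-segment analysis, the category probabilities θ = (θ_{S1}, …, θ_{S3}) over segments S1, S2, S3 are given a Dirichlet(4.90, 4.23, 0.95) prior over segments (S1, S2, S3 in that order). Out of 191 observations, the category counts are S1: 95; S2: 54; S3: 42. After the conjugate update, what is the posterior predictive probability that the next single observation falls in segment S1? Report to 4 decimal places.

0.4968

The Dirichlet prior is conjugate to the Multinomial likelihood: each posterior αⱼ = prior αⱼ + observed count nⱼ.
Posterior concentration: (99.90, 58.23, 42.95), total = 201.08.
P(next = S1 | data) = α_{S1}/Σα = 0.4968.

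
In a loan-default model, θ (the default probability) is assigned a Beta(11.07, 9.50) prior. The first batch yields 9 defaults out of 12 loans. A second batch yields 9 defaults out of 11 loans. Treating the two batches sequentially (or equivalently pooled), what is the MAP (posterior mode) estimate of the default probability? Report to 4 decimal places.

0.6752

The Beta prior is conjugate to a Binomial/Bernoulli likelihood; the update adds successes to α and failures to β.
After batch 1: Beta(11.07+9, 9.50+3) = Beta(20.07, 12.50).
After batch 2: Beta(20.07+9, 12.50+2) = Beta(29.07, 14.50).
Mode of Beta(a,b) for a,b>1 is (a−1)/(a+b−2) = 28.07/41.57 = 0.6752.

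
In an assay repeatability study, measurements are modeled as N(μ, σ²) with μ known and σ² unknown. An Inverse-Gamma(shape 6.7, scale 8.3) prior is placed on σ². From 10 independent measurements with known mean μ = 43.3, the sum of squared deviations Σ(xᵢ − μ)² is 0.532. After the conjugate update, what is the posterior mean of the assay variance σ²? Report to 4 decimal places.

With known mean μ and an Inverse-Gamma(α, β) prior on σ², the Normal likelihood is conjugate: posterior is Inv-Gamma(α + n/2, β + Σ(xᵢ−μ)²/2).
Posterior: Inv-Gamma(6.7 + 10/2, 8.3 + 0.532/2) = Inv-Gamma(11.70, 8.5660).
E[σ²|data] = β/(α−1) = 8.5660/10.70 = 0.8006.

0.8006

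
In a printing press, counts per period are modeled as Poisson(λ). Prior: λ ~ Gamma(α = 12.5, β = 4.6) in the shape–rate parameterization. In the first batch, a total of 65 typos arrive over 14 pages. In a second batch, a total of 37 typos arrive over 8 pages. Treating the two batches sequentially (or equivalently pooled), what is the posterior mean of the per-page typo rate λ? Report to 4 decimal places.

With a Gamma(shape α, rate β) prior, the Poisson likelihood is conjugate: the posterior is Gamma(α + ΣXᵢ, β + n).
After batch 1: Gamma(α+S, β+n) = Gamma(12.5+65, 4.6+14) = Gamma(77.5, 18.6).
After batch 2: Gamma(α+S, β+n) = Gamma(77.5+37, 18.6+8) = Gamma(114.5, 26.6).
Posterior mean = α/β = 114.5/26.6 = 4.3045.

4.3045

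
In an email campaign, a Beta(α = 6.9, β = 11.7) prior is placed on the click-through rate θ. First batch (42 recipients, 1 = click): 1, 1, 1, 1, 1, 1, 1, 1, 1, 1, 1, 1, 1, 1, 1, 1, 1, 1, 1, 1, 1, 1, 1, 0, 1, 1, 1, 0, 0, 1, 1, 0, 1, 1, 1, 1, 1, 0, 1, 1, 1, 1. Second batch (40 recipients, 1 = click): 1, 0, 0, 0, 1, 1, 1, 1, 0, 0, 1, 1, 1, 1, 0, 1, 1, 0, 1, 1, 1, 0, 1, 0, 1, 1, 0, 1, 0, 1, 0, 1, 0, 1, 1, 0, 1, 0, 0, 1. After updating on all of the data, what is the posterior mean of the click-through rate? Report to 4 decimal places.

The Beta prior is conjugate to a Binomial/Bernoulli likelihood; the update adds successes to α and failures to β.
After batch 1: Beta(6.9+37, 11.7+5) = Beta(43.9, 16.7).
After batch 2: Beta(43.9+24, 16.7+16) = Beta(67.9, 32.7).
Posterior mean = α/(α+β) = 67.9/100.6 = 0.6750.

0.6750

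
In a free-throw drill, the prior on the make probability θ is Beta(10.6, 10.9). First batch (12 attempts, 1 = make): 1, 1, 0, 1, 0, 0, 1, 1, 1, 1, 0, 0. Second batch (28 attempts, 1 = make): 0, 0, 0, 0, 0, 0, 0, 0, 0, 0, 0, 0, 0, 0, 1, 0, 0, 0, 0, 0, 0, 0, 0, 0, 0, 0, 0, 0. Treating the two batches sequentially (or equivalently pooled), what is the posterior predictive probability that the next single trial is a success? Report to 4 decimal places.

0.3024

The Beta prior is conjugate to a Binomial/Bernoulli likelihood; the update adds successes to α and failures to β.
After batch 1: Beta(10.6+7, 10.9+5) = Beta(17.6, 15.9).
After batch 2: Beta(17.6+1, 15.9+27) = Beta(18.6, 42.9).
For a single future Bernoulli trial, P(success | data) = α/(α+β) = 0.3024.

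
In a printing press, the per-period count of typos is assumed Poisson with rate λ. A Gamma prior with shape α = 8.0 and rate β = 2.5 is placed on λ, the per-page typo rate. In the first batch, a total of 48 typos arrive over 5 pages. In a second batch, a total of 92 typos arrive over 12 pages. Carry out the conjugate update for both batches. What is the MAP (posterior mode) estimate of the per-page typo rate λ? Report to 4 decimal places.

With a Gamma(shape α, rate β) prior, the Poisson likelihood is conjugate: the posterior is Gamma(α + ΣXᵢ, β + n).
After batch 1: Gamma(α+S, β+n) = Gamma(8.0+48, 2.5+5) = Gamma(56.0, 7.5).
After batch 2: Gamma(α+S, β+n) = Gamma(56.0+92, 7.5+12) = Gamma(148.0, 19.5).
Mode of Gamma(α,β) for α≥1 is (α−1)/β = 147.0/19.5 = 7.5385.

7.5385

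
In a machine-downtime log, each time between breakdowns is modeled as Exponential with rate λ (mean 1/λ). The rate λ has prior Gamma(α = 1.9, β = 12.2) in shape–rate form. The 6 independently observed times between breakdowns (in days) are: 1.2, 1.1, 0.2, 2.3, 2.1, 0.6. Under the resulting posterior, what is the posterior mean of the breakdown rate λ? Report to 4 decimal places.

With a Gamma(shape α, rate β) prior on the exponential rate λ, the posterior after n observations with total T = Σxᵢ is Gamma(α+n, β+T).
Sum of observations T = 7.5 days; n = 6.
Posterior: Gamma(1.9+6, 12.2+7.5) = Gamma(7.9, 19.7).
Posterior mean of λ = α/β = 7.9/19.7 = 0.4010.

0.4010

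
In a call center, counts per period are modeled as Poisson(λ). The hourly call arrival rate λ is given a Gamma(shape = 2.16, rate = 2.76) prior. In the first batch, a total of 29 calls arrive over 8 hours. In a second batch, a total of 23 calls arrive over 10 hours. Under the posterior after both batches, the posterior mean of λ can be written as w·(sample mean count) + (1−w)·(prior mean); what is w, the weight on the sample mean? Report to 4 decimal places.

With a Gamma(shape α, rate β) prior, the Poisson likelihood is conjugate: the posterior is Gamma(α + ΣXᵢ, β + n).
Total number of hours: n = 8 + 10 = 18.
Posterior mean = (α₀+S)/(β₀+n) = [n/(β₀+n)]·(S/n) + [β₀/(β₀+n)]·(α₀/β₀), so only n and β₀ enter the weight.
Weight on data w = n/(β₀+n) = 18/(2.76+18) = 18/20.76 = 0.8671.

0.8671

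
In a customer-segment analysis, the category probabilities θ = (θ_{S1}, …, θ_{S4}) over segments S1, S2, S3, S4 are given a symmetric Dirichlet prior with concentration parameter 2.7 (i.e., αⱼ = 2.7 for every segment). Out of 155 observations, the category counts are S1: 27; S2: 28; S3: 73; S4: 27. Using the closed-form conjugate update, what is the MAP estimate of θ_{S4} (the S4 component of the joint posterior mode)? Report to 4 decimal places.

0.1774

The Dirichlet prior is conjugate to the Multinomial likelihood: each posterior αⱼ = prior αⱼ + observed count nⱼ.
Posterior concentration: (29.7, 30.7, 75.7, 29.7), total = 165.8.
Joint mode component: (α_{S4}−1)/(Σα−K) = 28.7/161.8 = 0.1774.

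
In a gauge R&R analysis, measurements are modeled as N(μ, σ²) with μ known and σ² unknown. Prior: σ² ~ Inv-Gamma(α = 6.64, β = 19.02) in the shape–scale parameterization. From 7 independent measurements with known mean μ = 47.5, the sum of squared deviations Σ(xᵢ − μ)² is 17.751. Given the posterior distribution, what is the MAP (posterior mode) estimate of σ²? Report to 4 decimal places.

2.5041

With known mean μ and an Inverse-Gamma(α, β) prior on σ², the Normal likelihood is conjugate: posterior is Inv-Gamma(α + n/2, β + Σ(xᵢ−μ)²/2).
Posterior: Inv-Gamma(6.64 + 7/2, 19.02 + 17.751/2) = Inv-Gamma(10.14, 27.8955).
Mode = β/(α+1) = 27.8955/11.14 = 2.5041.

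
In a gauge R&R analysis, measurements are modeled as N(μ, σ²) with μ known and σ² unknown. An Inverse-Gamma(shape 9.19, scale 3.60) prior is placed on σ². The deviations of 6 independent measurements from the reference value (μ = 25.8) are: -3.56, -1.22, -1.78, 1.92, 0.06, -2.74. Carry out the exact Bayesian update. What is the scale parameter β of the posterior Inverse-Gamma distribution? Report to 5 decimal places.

17.86400

With known mean μ and an Inverse-Gamma(α, β) prior on σ², the Normal likelihood is conjugate: posterior is Inv-Gamma(α + n/2, β + Σ(xᵢ−μ)²/2).
Σ(xᵢ−μ)² = (-3.56)² + (-1.22)² + (-1.78)² + (1.92)² + (0.06)² + (-2.74)² = 28.5280.
Posterior: Inv-Gamma(9.19 + 6/2, 3.60 + 28.5280/2) = Inv-Gamma(12.19, 17.86400).
Posterior β = 17.86400.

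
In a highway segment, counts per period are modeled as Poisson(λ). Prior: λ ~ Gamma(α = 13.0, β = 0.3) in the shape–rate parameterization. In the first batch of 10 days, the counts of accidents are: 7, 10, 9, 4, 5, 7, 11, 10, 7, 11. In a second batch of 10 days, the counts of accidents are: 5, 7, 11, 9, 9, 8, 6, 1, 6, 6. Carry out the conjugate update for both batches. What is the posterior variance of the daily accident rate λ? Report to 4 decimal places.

0.3931

With a Gamma(shape α, rate β) prior, the Poisson likelihood is conjugate: the posterior is Gamma(α + ΣXᵢ, β + n).
Batch 1: sum of counts S = 81 over n = 10 days.
After batch 1: Gamma(α+S, β+n) = Gamma(13.0+81, 0.3+10) = Gamma(94.0, 10.3).
Batch 2: sum of counts S = 68 over n = 10 days.
After batch 2: Gamma(α+S, β+n) = Gamma(94.0+68, 10.3+10) = Gamma(162.0, 20.3).
Var = α/β² = 162.0/20.3² = 0.3931.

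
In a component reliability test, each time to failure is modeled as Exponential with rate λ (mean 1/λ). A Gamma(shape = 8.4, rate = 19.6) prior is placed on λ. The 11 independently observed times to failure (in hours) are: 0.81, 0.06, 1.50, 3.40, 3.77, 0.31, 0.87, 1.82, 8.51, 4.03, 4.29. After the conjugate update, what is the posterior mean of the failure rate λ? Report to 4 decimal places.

With a Gamma(shape α, rate β) prior on the exponential rate λ, the posterior after n observations with total T = Σxᵢ is Gamma(α+n, β+T).
Sum of observations T = 29.37 hours; n = 11.
Posterior: Gamma(8.4+11, 19.6+29.37) = Gamma(19.4, 48.97).
Posterior mean of λ = α/β = 19.4/48.97 = 0.3962.

0.3962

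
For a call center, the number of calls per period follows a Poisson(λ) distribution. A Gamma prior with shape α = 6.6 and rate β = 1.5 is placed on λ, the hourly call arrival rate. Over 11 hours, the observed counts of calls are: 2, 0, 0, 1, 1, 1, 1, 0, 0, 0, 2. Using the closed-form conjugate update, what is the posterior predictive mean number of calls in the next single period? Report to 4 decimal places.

1.1680

With a Gamma(shape α, rate β) prior, the Poisson likelihood is conjugate: the posterior is Gamma(α + ΣXᵢ, β + n).
Sum of counts S = 8 over n = 11 hours.
Posterior: Gamma(α+S, β+n) = Gamma(6.6+8, 1.5+11) = Gamma(14.6, 12.5).
The predictive distribution for one future period is NegBinom with mean α/β = 1.1680.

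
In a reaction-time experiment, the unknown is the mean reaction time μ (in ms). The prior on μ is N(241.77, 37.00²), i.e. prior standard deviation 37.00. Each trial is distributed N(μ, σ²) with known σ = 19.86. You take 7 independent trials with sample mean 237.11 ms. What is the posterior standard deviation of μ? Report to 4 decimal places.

For Normal data with known variance σ², a Normal(μ₀, σ₀²) prior on μ is conjugate. Posterior precision = 1/σ₀² + n/σ²; posterior mean is the precision-weighted average of μ₀ and x̄.
σ₀² = 37.00² = 1369, σ² = 19.86² = 394.4196; σ² + n·σ₀² = 394.4196 + 7·1369 = 9977.4196.
Posterior precision = 1/σ₀² + n/σ² = 1/1369 + 7/394.4196 = (σ² + n·σ₀²)/(σ₀²σ²) = 9977.4196/(1369·394.4196); posterior variance σₙ² = σ₀²σ²/(σ² + n·σ₀²) = 1369·394.4196/9977.4196 = 54.118244.
Posterior SD = √σₙ² = √(1369·394.4196/9977.4196) = 7.3565.

7.3565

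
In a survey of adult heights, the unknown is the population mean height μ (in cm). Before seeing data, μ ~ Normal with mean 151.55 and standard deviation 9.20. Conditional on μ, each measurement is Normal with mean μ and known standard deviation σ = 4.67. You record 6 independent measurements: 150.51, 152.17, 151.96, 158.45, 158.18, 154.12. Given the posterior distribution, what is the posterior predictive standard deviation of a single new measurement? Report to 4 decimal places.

For Normal data with known variance σ², a Normal(μ₀, σ₀²) prior on μ is conjugate. Posterior precision = 1/σ₀² + n/σ²; posterior mean is the precision-weighted average of μ₀ and x̄.
σ₀² = 9.20² = 84.64, σ² = 4.67² = 21.8089; σ² + n·σ₀² = 21.8089 + 6·84.64 = 529.6489.
Posterior precision = 1/σ₀² + n/σ² = 1/84.64 + 6/21.8089 = (σ² + n·σ₀²)/(σ₀²σ²) = 529.6489/(84.64·21.8089); posterior variance σₙ² = σ₀²σ²/(σ² + n·σ₀²) = 84.64·21.8089/529.6489 = 3.485149.
Predictive variance for one new observation = σₙ² + σ² = 84.64·21.8089/529.6489 + 21.8089 = σ²·(σ₀² + 529.6489)/529.6489 = 21.8089·614.2889/529.6489 = 25.294049; SD = √(21.8089·614.2889/529.6489) = 5.0293.

5.0293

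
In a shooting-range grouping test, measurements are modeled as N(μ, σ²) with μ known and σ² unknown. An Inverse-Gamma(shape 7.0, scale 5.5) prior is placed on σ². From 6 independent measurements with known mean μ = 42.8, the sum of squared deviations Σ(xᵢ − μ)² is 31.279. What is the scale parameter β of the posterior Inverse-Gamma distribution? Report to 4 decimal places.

21.1395

With known mean μ and an Inverse-Gamma(α, β) prior on σ², the Normal likelihood is conjugate: posterior is Inv-Gamma(α + n/2, β + Σ(xᵢ−μ)²/2).
Posterior: Inv-Gamma(7.0 + 6/2, 5.5 + 31.279/2) = Inv-Gamma(10.00, 21.1395).
Posterior β = 21.1395.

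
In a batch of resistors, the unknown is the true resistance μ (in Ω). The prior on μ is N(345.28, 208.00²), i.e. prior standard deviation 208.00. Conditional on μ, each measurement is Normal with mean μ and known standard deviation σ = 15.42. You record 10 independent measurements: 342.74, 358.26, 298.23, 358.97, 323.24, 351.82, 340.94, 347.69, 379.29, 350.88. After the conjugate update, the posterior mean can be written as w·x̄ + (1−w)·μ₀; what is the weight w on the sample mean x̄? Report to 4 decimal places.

For Normal data with known variance σ², a Normal(μ₀, σ₀²) prior on μ is conjugate. Posterior precision = 1/σ₀² + n/σ²; posterior mean is the precision-weighted average of μ₀ and x̄.
σ₀² = 208.00² = 43264, σ² = 15.42² = 237.7764. Prior precision 1/σ₀² = 1/43264; data precision n/σ² = 10/237.7764.
w = (n/σ²)/(1/σ₀² + n/σ²) = n·σ₀²/(σ² + n·σ₀²) = 10·43264/(237.7764 + 10·43264) = 432640/432877.7764 = 0.9995.

0.9995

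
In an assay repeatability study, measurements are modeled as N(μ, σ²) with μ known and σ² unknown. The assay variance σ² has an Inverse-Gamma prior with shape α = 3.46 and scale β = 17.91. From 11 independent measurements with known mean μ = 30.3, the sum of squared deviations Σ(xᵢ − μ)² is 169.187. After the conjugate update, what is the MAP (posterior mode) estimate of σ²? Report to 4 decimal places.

With known mean μ and an Inverse-Gamma(α, β) prior on σ², the Normal likelihood is conjugate: posterior is Inv-Gamma(α + n/2, β + Σ(xᵢ−μ)²/2).
Posterior: Inv-Gamma(3.46 + 11/2, 17.91 + 169.187/2) = Inv-Gamma(8.96, 102.5035).
Mode = β/(α+1) = 102.5035/9.96 = 10.2915.

10.2915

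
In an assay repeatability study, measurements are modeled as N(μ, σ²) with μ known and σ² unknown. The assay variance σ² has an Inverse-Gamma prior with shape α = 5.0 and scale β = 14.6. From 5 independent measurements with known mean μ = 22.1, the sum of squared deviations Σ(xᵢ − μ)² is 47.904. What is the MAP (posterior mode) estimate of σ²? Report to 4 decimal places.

With known mean μ and an Inverse-Gamma(α, β) prior on σ², the Normal likelihood is conjugate: posterior is Inv-Gamma(α + n/2, β + Σ(xᵢ−μ)²/2).
Posterior: Inv-Gamma(5.0 + 5/2, 14.6 + 47.904/2) = Inv-Gamma(7.50, 38.5520).
Mode = β/(α+1) = 38.5520/8.50 = 4.5355.

4.5355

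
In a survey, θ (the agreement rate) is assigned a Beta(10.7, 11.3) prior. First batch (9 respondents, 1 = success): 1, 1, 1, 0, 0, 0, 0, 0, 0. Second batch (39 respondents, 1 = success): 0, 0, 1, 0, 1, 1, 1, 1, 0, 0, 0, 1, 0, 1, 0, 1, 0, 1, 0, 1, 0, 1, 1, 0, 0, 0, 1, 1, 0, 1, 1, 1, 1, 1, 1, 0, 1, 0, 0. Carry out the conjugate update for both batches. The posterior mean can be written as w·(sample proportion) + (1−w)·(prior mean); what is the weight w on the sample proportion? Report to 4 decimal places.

The Beta prior is conjugate to a Binomial/Bernoulli likelihood; the update adds successes to α and failures to β.
Total number of respondents: n = 9 + 39 = 48.
Posterior mean = (α₀+k)/(α₀+β₀+n) = [n/(α₀+β₀+n)]·(k/n) + [(α₀+β₀)/(α₀+β₀+n)]·α₀/(α₀+β₀), so only n and the prior enter the weight.
The weight on the data is w = n/(α₀+β₀+n) = 48/(10.7+11.3+48) = 48/70.0 = 0.6857.

0.6857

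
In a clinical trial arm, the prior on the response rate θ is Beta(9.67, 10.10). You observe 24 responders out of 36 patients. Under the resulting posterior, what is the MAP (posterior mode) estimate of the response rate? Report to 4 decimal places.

The Beta prior is conjugate to a Binomial/Bernoulli likelihood; the update adds successes to α and failures to β.
Posterior: Beta(α+k, β+n−k) = Beta(9.67+24, 10.10+12) = Beta(33.67, 22.10).
Mode of Beta(a,b) for a,b>1 is (a−1)/(a+b−2) = 32.67/53.77 = 0.6076.

0.6076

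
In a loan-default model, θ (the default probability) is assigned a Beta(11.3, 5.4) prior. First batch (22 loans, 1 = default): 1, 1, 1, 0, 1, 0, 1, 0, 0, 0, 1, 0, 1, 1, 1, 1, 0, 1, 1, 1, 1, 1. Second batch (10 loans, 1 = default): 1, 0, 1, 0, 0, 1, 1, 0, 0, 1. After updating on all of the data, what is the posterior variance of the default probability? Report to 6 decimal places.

0.004620

The Beta prior is conjugate to a Binomial/Bernoulli likelihood; the update adds successes to α and failures to β.
After batch 1: Beta(11.3+15, 5.4+7) = Beta(26.3, 12.4).
After batch 2: Beta(26.3+5, 12.4+5) = Beta(31.3, 17.4).
Var = αβ/((α+β)²(α+β+1)) = 31.3·17.4/(48.7²·49.7) = 0.004620.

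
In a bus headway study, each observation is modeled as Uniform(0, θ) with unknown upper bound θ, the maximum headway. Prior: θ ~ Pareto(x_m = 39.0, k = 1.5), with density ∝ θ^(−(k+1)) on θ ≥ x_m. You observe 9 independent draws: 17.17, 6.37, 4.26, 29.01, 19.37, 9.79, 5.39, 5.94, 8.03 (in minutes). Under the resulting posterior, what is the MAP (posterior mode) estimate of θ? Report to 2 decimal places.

A Pareto(scale x_m, shape k) prior on the upper bound θ of Uniform(0, θ) is conjugate: posterior is Pareto(max(x_m, max xᵢ), k + n).
Sample maximum = 29.01; prior scale x_m = 39.0 → posterior scale = max = 39.00.
Posterior shape = 1.5 + 9 = 10.5.
The Pareto density is decreasing on [x_m, ∞), so the mode is x_m = 39.00.

39.00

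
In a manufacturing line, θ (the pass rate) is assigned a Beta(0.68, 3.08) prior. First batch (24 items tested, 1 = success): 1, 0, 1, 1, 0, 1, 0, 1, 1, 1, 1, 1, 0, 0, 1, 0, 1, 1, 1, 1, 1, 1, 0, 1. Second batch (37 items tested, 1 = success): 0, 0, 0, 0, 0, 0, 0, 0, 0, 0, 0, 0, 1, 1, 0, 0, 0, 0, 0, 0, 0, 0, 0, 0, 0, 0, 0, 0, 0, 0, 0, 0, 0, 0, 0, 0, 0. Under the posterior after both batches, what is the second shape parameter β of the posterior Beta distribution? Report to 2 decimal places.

The Beta prior is conjugate to a Binomial/Bernoulli likelihood; the update adds successes to α and failures to β.
After batch 1: Beta(0.68+17, 3.08+7) = Beta(17.68, 10.08).
After batch 2: Beta(17.68+2, 10.08+35) = Beta(19.68, 45.08).
Posterior β = 45.08.

45.08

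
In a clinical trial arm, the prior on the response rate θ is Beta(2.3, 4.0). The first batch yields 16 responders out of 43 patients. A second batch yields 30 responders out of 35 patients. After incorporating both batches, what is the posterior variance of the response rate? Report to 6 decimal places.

0.002868

The Beta prior is conjugate to a Binomial/Bernoulli likelihood; the update adds successes to α and failures to β.
After batch 1: Beta(2.3+16, 4.0+27) = Beta(18.3, 31.0).
After batch 2: Beta(18.3+30, 31.0+5) = Beta(48.3, 36.0).
Var = αβ/((α+β)²(α+β+1)) = 48.3·36.0/(84.3²·85.3) = 0.002868.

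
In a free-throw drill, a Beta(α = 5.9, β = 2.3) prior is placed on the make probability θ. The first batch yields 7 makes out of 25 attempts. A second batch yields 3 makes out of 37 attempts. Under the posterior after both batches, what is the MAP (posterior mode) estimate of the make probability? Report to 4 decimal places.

The Beta prior is conjugate to a Binomial/Bernoulli likelihood; the update adds successes to α and failures to β.
After batch 1: Beta(5.9+7, 2.3+18) = Beta(12.9, 20.3).
After batch 2: Beta(12.9+3, 20.3+34) = Beta(15.9, 54.3).
Mode of Beta(a,b) for a,b>1 is (a−1)/(a+b−2) = 14.9/68.2 = 0.2185.

0.2185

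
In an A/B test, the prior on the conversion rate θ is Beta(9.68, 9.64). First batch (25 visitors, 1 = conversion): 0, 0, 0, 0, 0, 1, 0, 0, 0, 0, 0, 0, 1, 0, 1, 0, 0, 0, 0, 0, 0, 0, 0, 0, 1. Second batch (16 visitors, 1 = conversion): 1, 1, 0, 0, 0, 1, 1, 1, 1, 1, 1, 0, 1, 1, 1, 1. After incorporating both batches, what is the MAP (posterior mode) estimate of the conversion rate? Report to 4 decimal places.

0.4232

The Beta prior is conjugate to a Binomial/Bernoulli likelihood; the update adds successes to α and failures to β.
After batch 1: Beta(9.68+4, 9.64+21) = Beta(13.68, 30.64).
After batch 2: Beta(13.68+12, 30.64+4) = Beta(25.68, 34.64).
Mode of Beta(a,b) for a,b>1 is (a−1)/(a+b−2) = 24.68/58.32 = 0.4232.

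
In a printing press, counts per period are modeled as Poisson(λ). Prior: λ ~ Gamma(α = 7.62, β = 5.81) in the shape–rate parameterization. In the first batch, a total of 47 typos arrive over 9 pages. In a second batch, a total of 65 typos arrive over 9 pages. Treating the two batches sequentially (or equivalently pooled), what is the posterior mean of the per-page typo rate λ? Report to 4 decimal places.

5.0239

With a Gamma(shape α, rate β) prior, the Poisson likelihood is conjugate: the posterior is Gamma(α + ΣXᵢ, β + n).
After batch 1: Gamma(α+S, β+n) = Gamma(7.62+47, 5.81+9) = Gamma(54.62, 14.81).
After batch 2: Gamma(α+S, β+n) = Gamma(54.62+65, 14.81+9) = Gamma(119.62, 23.81).
Posterior mean = α/β = 119.62/23.81 = 5.0239.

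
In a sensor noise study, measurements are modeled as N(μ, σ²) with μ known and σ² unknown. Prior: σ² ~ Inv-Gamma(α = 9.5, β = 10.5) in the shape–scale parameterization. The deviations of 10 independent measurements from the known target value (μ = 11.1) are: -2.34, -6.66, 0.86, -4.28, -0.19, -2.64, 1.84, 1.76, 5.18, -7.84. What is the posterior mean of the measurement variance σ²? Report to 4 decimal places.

With known mean μ and an Inverse-Gamma(α, β) prior on σ², the Normal likelihood is conjugate: posterior is Inv-Gamma(α + n/2, β + Σ(xᵢ−μ)²/2).
Σ(xᵢ−μ)² = (-2.34)² + (-6.66)² + (0.86)² + (-4.28)² + (-0.19)² + (-2.64)² + (1.84)² + (1.76)² + (5.18)² + (-7.84)² = 170.6761.
Posterior: Inv-Gamma(9.5 + 10/2, 10.5 + 170.6761/2) = Inv-Gamma(14.50, 95.83805).
E[σ²|data] = β/(α−1) = 95.83805/13.50 = 7.0991.

7.0991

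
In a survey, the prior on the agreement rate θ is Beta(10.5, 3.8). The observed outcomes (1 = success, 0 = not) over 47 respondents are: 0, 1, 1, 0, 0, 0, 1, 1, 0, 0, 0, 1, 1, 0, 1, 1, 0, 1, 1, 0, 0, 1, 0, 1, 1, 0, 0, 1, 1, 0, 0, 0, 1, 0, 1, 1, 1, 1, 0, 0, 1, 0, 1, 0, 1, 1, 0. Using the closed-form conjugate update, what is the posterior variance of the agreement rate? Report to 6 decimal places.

The Beta prior is conjugate to a Binomial/Bernoulli likelihood; the update adds successes to α and failures to β.
Posterior: Beta(α+k, β+n−k) = Beta(10.5+24, 3.8+23) = Beta(34.5, 26.8).
Var = αβ/((α+β)²(α+β+1)) = 34.5·26.8/(61.3²·62.3) = 0.003950.

0.003950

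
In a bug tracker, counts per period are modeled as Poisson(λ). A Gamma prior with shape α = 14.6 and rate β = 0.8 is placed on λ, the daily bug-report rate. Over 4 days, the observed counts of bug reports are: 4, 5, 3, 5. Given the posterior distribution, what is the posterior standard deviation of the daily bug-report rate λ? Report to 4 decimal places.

With a Gamma(shape α, rate β) prior, the Poisson likelihood is conjugate: the posterior is Gamma(α + ΣXᵢ, β + n).
Sum of counts S = 17 over n = 4 days.
Posterior: Gamma(α+S, β+n) = Gamma(14.6+17, 0.8+4) = Gamma(31.6, 4.8).
SD = √α/β = √31.6/4.8 = 1.1711.

1.1711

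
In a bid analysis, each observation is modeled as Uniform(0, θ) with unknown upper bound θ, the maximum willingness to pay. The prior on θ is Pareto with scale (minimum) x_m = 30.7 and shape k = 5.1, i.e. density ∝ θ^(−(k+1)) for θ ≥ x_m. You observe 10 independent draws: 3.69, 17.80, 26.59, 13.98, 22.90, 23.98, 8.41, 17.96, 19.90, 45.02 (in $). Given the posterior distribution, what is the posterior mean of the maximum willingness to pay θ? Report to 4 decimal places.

A Pareto(scale x_m, shape k) prior on the upper bound θ of Uniform(0, θ) is conjugate: posterior is Pareto(max(x_m, max xᵢ), k + n).
Sample maximum = 45.02; prior scale x_m = 30.7 → posterior scale = max = 45.02.
Posterior shape = 5.1 + 10 = 15.1.
E[θ|data] = k·x_m/(k−1) = 15.1·45.02/14.1 = 48.2129.

48.2129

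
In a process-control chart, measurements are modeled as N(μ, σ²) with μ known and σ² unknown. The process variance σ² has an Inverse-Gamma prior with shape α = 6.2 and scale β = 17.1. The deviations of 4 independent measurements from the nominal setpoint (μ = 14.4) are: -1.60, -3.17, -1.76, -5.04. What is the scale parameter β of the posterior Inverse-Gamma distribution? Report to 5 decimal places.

37.65405

With known mean μ and an Inverse-Gamma(α, β) prior on σ², the Normal likelihood is conjugate: posterior is Inv-Gamma(α + n/2, β + Σ(xᵢ−μ)²/2).
Σ(xᵢ−μ)² = (-1.60)² + (-3.17)² + (-1.76)² + (-5.04)² = 41.1081.
Posterior: Inv-Gamma(6.2 + 4/2, 17.1 + 41.1081/2) = Inv-Gamma(8.20, 37.65405).
Posterior β = 37.65405.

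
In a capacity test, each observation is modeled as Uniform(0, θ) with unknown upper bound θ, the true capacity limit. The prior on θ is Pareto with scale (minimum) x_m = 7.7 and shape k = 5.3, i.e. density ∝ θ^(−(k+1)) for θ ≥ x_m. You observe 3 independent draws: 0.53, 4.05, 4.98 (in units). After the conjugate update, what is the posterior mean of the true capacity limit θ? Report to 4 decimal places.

8.7548

A Pareto(scale x_m, shape k) prior on the upper bound θ of Uniform(0, θ) is conjugate: posterior is Pareto(max(x_m, max xᵢ), k + n).
Sample maximum = 4.98; prior scale x_m = 7.7 → posterior scale = max = 7.70.
Posterior shape = 5.3 + 3 = 8.3.
E[θ|data] = k·x_m/(k−1) = 8.3·7.70/7.3 = 8.7548.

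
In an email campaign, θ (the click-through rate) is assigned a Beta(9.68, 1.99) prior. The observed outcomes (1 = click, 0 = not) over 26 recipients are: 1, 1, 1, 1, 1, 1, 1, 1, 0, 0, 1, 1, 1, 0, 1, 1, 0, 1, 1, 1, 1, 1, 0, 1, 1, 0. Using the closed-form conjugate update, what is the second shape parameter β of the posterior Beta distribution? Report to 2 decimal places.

The Beta prior is conjugate to a Binomial/Bernoulli likelihood; the update adds successes to α and failures to β.
Posterior: Beta(α+k, β+n−k) = Beta(9.68+20, 1.99+6) = Beta(29.68, 7.99).
Posterior β = 7.99.

7.99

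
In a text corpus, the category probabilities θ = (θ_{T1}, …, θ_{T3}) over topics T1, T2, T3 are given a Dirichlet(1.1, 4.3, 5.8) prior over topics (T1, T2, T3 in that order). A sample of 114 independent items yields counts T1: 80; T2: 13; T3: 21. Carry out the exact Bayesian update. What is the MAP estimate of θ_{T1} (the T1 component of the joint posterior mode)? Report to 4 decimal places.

The Dirichlet prior is conjugate to the Multinomial likelihood: each posterior αⱼ = prior αⱼ + observed count nⱼ.
Posterior concentration: (81.1, 17.3, 26.8), total = 125.2.
Joint mode component: (α_{T1}−1)/(Σα−K) = 80.1/122.2 = 0.6555.

0.6555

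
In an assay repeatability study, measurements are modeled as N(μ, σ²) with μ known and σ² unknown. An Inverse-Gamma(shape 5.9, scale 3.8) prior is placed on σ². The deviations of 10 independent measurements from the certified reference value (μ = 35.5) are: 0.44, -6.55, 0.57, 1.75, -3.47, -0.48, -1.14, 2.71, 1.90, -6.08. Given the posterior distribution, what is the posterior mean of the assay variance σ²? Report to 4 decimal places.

With known mean μ and an Inverse-Gamma(α, β) prior on σ², the Normal likelihood is conjugate: posterior is Inv-Gamma(α + n/2, β + Σ(xᵢ−μ)²/2).
Σ(xᵢ−μ)² = (0.44)² + (-6.55)² + (0.57)² + (1.75)² + (-3.47)² + (-0.48)² + (-1.14)² + (2.71)² + (1.90)² + (-6.08)² = 107.9749.
Posterior: Inv-Gamma(5.9 + 10/2, 3.8 + 107.9749/2) = Inv-Gamma(10.90, 57.78745).
E[σ²|data] = β/(α−1) = 57.78745/9.90 = 5.8371.

5.8371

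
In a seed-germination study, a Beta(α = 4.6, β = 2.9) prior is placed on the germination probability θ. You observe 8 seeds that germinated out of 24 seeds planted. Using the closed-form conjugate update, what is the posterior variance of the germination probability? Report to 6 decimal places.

The Beta prior is conjugate to a Binomial/Bernoulli likelihood; the update adds successes to α and failures to β.
Posterior: Beta(α+k, β+n−k) = Beta(4.6+8, 2.9+16) = Beta(12.6, 18.9).
Var = αβ/((α+β)²(α+β+1)) = 12.6·18.9/(31.5²·32.5) = 0.007385.

0.007385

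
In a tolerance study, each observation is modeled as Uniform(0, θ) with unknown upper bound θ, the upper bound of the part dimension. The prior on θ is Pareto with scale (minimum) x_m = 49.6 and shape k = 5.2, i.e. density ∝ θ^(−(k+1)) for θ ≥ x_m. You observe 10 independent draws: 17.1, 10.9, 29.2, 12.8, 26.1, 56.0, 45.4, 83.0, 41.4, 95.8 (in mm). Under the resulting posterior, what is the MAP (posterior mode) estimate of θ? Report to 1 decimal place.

A Pareto(scale x_m, shape k) prior on the upper bound θ of Uniform(0, θ) is conjugate: posterior is Pareto(max(x_m, max xᵢ), k + n).
Sample maximum = 95.8; prior scale x_m = 49.6 → posterior scale = max = 95.8.
Posterior shape = 5.2 + 10 = 15.2.
The Pareto density is decreasing on [x_m, ∞), so the mode is x_m = 95.8.

95.8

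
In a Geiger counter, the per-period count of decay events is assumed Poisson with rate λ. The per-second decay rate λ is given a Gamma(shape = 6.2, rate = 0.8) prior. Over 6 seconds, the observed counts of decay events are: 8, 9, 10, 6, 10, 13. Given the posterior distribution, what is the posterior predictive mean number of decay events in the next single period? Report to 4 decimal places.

9.1471

With a Gamma(shape α, rate β) prior, the Poisson likelihood is conjugate: the posterior is Gamma(α + ΣXᵢ, β + n).
Sum of counts S = 56 over n = 6 seconds.
Posterior: Gamma(α+S, β+n) = Gamma(6.2+56, 0.8+6) = Gamma(62.2, 6.8).
The predictive distribution for one future period is NegBinom with mean α/β = 9.1471.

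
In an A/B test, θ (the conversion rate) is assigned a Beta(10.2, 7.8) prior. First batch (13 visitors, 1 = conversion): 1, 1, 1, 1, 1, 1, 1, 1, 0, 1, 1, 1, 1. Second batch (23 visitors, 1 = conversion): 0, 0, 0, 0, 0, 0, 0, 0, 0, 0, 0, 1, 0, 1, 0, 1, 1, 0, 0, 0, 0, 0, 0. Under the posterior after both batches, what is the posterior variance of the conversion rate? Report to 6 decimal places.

0.004541

The Beta prior is conjugate to a Binomial/Bernoulli likelihood; the update adds successes to α and failures to β.
After batch 1: Beta(10.2+12, 7.8+1) = Beta(22.2, 8.8).
After batch 2: Beta(22.2+4, 8.8+19) = Beta(26.2, 27.8).
Var = αβ/((α+β)²(α+β+1)) = 26.2·27.8/(54.0²·55.0) = 0.004541.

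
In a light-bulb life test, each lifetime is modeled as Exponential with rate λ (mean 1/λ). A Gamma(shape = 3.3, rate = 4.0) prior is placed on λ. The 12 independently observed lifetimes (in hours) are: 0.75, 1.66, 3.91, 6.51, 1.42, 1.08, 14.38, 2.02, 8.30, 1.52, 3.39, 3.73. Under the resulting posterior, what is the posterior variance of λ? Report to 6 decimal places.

0.005515

With a Gamma(shape α, rate β) prior on the exponential rate λ, the posterior after n observations with total T = Σxᵢ is Gamma(α+n, β+T).
Sum of observations T = 48.67 hours; n = 12.
Posterior: Gamma(3.3+12, 4.0+48.67) = Gamma(15.3, 52.67).
Var = α/β² = 0.005515.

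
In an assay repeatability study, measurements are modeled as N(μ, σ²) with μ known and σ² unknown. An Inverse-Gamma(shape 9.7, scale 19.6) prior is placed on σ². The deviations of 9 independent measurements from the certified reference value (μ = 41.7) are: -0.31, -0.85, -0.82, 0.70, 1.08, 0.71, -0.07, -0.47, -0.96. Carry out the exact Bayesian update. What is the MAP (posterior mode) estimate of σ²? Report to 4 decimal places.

With known mean μ and an Inverse-Gamma(α, β) prior on σ², the Normal likelihood is conjugate: posterior is Inv-Gamma(α + n/2, β + Σ(xᵢ−μ)²/2).
Σ(xᵢ−μ)² = (-0.31)² + (-0.85)² + (-0.82)² + (0.70)² + (1.08)² + (0.71)² + (-0.07)² + (-0.47)² + (-0.96)² = 4.7989.
Posterior: Inv-Gamma(9.7 + 9/2, 19.6 + 4.7989/2) = Inv-Gamma(14.20, 21.99945).
Mode = β/(α+1) = 21.99945/15.20 = 1.4473.

1.4473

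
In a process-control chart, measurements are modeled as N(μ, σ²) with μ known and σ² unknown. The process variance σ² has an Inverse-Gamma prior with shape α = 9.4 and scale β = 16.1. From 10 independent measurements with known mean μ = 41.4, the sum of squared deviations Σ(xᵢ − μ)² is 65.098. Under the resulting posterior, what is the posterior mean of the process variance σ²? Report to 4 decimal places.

3.6305

With known mean μ and an Inverse-Gamma(α, β) prior on σ², the Normal likelihood is conjugate: posterior is Inv-Gamma(α + n/2, β + Σ(xᵢ−μ)²/2).
Posterior: Inv-Gamma(9.4 + 10/2, 16.1 + 65.098/2) = Inv-Gamma(14.40, 48.6490).
E[σ²|data] = β/(α−1) = 48.6490/13.40 = 3.6305.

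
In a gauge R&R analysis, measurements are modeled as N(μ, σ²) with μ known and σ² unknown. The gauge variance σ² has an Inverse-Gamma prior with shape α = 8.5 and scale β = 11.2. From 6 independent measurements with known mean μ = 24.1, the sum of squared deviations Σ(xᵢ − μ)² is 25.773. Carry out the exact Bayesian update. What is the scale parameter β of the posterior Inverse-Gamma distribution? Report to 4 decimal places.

24.0865

With known mean μ and an Inverse-Gamma(α, β) prior on σ², the Normal likelihood is conjugate: posterior is Inv-Gamma(α + n/2, β + Σ(xᵢ−μ)²/2).
Posterior: Inv-Gamma(8.5 + 6/2, 11.2 + 25.773/2) = Inv-Gamma(11.50, 24.0865).
Posterior β = 24.0865.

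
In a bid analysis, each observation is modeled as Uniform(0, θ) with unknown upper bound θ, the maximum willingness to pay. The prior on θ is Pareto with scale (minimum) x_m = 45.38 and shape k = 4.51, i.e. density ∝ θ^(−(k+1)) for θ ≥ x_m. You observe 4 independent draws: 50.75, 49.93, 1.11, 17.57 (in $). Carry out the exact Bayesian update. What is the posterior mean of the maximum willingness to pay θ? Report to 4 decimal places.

57.5077

A Pareto(scale x_m, shape k) prior on the upper bound θ of Uniform(0, θ) is conjugate: posterior is Pareto(max(x_m, max xᵢ), k + n).
Sample maximum = 50.75; prior scale x_m = 45.38 → posterior scale = max = 50.75.
Posterior shape = 4.51 + 4 = 8.51.
E[θ|data] = k·x_m/(k−1) = 8.51·50.75/7.51 = 57.5077.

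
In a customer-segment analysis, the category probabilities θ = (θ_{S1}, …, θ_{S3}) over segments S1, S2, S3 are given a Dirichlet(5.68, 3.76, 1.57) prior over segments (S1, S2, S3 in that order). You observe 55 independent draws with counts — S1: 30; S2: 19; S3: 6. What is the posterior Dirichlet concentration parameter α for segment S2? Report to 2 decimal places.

22.76

The Dirichlet prior is conjugate to the Multinomial likelihood: each posterior αⱼ = prior αⱼ + observed count nⱼ.
Posterior concentration: (35.68, 22.76, 7.57), total = 66.01.
α_{S2} = 3.76 + 19 = 22.76.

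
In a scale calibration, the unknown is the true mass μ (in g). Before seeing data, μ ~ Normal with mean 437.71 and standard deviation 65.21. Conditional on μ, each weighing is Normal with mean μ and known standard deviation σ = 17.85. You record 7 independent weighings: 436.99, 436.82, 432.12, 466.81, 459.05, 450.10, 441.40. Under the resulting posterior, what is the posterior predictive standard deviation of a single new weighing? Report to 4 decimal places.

For Normal data with known variance σ², a Normal(μ₀, σ₀²) prior on μ is conjugate. Posterior precision = 1/σ₀² + n/σ²; posterior mean is the precision-weighted average of μ₀ and x̄.
σ₀² = 65.21² = 4252.3441, σ² = 17.85² = 318.6225; σ² + n·σ₀² = 318.6225 + 7·4252.3441 = 30085.0312.
Posterior precision = 1/σ₀² + n/σ² = 1/4252.3441 + 7/318.6225 = (σ² + n·σ₀²)/(σ₀²σ²) = 30085.0312/(4252.3441·318.6225); posterior variance σₙ² = σ₀²σ²/(σ² + n·σ₀²) = 4252.3441·318.6225/30085.0312 = 45.035436.
Predictive variance for one new observation = σₙ² + σ² = 4252.3441·318.6225/30085.0312 + 318.6225 = σ²·(σ₀² + 30085.0312)/30085.0312 = 318.6225·34337.3753/30085.0312 = 363.657936; SD = √(318.6225·34337.3753/30085.0312) = 19.0698.

19.0698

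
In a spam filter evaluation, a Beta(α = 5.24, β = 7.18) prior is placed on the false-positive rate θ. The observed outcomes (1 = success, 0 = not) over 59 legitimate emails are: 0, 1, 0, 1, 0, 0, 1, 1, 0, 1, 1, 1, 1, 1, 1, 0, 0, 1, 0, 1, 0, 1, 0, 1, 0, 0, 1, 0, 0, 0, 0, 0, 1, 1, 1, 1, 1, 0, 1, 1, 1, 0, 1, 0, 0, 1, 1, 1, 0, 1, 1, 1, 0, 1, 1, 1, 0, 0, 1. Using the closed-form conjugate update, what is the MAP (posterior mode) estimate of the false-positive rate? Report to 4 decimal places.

0.5508

The Beta prior is conjugate to a Binomial/Bernoulli likelihood; the update adds successes to α and failures to β.
Posterior: Beta(α+k, β+n−k) = Beta(5.24+34, 7.18+25) = Beta(39.24, 32.18).
Mode of Beta(a,b) for a,b>1 is (a−1)/(a+b−2) = 38.24/69.42 = 0.5508.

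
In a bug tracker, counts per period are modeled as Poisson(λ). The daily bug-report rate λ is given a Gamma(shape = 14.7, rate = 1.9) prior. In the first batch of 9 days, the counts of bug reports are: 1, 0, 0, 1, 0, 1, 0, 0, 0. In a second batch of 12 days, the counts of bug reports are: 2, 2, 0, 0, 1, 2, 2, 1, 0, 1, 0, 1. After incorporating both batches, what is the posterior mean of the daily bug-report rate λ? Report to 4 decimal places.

1.2969

With a Gamma(shape α, rate β) prior, the Poisson likelihood is conjugate: the posterior is Gamma(α + ΣXᵢ, β + n).
Batch 1: sum of counts S = 3 over n = 9 days.
After batch 1: Gamma(α+S, β+n) = Gamma(14.7+3, 1.9+9) = Gamma(17.7, 10.9).
Batch 2: sum of counts S = 12 over n = 12 days.
After batch 2: Gamma(α+S, β+n) = Gamma(17.7+12, 10.9+12) = Gamma(29.7, 22.9).
Posterior mean = α/β = 29.7/22.9 = 1.2969.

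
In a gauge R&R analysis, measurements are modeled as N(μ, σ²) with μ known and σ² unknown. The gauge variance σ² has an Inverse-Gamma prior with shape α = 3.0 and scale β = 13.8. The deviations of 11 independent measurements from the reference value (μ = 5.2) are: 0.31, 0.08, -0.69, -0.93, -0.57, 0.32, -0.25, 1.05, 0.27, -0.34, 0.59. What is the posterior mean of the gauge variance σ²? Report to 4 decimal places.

With known mean μ and an Inverse-Gamma(α, β) prior on σ², the Normal likelihood is conjugate: posterior is Inv-Gamma(α + n/2, β + Σ(xᵢ−μ)²/2).
Σ(xᵢ−μ)² = (0.31)² + (0.08)² + (-0.69)² + (-0.93)² + (-0.57)² + (0.32)² + (-0.25)² + (1.05)² + (0.27)² + (-0.34)² + (0.59)² = 3.5724.
Posterior: Inv-Gamma(3.0 + 11/2, 13.8 + 3.5724/2) = Inv-Gamma(8.50, 15.58620).
E[σ²|data] = β/(α−1) = 15.58620/7.50 = 2.0782.

2.0782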